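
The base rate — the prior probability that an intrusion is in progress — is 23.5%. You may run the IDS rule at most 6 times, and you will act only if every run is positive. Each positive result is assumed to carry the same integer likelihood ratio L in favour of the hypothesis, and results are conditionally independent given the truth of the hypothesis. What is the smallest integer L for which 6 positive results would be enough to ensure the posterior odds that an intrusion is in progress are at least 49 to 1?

Prior odds = 0.235/0.765 = 47/153.
Target odds = 49.
Need L⁶ ≥ 49 ÷ (47/153) = 7497/47.
2⁶ = 64 < 7497/47 ≤ 729 = 3⁶, so L = 3.

3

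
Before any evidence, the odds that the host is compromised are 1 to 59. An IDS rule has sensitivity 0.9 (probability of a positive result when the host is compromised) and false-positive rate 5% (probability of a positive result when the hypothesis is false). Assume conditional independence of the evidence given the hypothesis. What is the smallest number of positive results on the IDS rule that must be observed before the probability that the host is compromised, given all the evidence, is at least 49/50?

3

Prior odds = 1/59.
Likelihood ratio of a positive result = 0.9/0.05 = 18.
Target posterior odds = 0.98/0.02 = 49.
Need (1/59) × 18ⁿ ≥ 49, i.e. 18ⁿ ≥ 2891.
18² = 324 falls short of 2891 but 18³ = 5832 reaches it, so n = 3.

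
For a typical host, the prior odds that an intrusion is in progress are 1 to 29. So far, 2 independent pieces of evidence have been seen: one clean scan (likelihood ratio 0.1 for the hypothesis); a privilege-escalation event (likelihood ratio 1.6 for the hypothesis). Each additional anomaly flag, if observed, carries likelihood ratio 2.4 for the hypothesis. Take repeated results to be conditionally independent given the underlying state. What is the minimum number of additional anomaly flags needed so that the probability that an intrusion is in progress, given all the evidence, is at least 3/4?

8

Prior odds = 1/29.
Combined Bayes factor of the evidence already in hand = 0.1 × 1.6 = 0.16.
Odds after that evidence = (1/29) × 0.16 = 4/725.
Target odds = 0.75/0.25 = 3.
Need 2.4ⁿ ≥ 3 ÷ (4/725) = 543.75.
2.4⁷ = 35831808/78125 falls short of 543.75 but 2.4⁸ = 429981696/390625 reaches it, so n = 8.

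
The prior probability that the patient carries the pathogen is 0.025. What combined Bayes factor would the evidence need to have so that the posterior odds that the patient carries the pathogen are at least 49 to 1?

Prior odds = 0.025/0.975 = 1/39.
Target odds = 49.
Required Bayes factor = 49 ÷ (1/39) = 1911.

1911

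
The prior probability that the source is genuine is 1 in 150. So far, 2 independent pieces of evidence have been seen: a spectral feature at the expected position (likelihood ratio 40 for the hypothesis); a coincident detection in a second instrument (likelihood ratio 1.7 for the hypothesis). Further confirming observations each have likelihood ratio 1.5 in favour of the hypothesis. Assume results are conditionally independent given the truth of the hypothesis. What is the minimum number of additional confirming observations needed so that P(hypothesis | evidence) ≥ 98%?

Prior odds = (1/150)/(149/150) = 1/149.
Combined Bayes factor of the evidence already in hand = 40 × 1.7 = 68.
Odds after that evidence = (1/149) × 68 = 68/149.
Target odds = 0.98/0.02 = 49.
Need 1.5ⁿ ≥ 49 ÷ (68/149) = 7301/68.
1.5¹¹ = 177147/2048 falls short of 7301/68 but 1.5¹² = 531441/4096 reaches it, so n = 12.

12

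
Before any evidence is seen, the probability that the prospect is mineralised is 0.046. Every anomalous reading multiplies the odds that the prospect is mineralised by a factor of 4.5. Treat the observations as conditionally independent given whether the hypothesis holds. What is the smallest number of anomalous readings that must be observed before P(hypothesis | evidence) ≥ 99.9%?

Prior odds = 0.046/0.954 = 23/477.
Likelihood ratio per anomalous reading = 4.5.
Target posterior odds = 0.999/0.001 = 999.
Require 4.5ⁿ ≥ 999 ÷ (23/477) = 476523/23.
4.5⁶ = 8303.765625 falls short of 476523/23 but 4.5⁷ = 4782969/128 reaches it, so n = 7.

7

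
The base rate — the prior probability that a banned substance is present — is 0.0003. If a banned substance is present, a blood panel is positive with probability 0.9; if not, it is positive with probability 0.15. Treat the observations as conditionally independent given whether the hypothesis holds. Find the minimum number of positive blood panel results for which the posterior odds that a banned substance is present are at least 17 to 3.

Prior odds = 0.0003/0.9997 = 3/9997.
Likelihood ratio of a positive = 0.9/0.15 = 6.
Target odds = 17/3.
Require 6ⁿ ≥ 17/3 ÷ (3/9997) = 169949/9.
6⁵ = 7776 falls short of 169949/9 but 6⁶ = 46656 reaches it, so n = 6.

6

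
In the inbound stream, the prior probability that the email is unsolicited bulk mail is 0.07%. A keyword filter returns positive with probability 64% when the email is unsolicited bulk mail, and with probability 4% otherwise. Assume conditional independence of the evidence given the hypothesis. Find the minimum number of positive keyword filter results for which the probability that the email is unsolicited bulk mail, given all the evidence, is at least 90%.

4

Prior odds = 0.0007/0.9993 = 7/9993.
Likelihood ratio of a positive result = 0.64/0.04 = 16.
Target odds: 0.9 ÷ 0.1 = 9.
Require 16ⁿ ≥ 9 ÷ (7/9993) = 89937/7.
16³ = 4096 falls short of 89937/7 but 16⁴ = 65536 reaches it, so n = 4.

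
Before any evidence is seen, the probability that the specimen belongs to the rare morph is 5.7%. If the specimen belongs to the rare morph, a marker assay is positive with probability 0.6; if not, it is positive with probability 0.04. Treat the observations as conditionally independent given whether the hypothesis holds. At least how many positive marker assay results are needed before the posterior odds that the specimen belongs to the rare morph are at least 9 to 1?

2

Prior odds = 0.057/0.943 = 57/943.
Likelihood ratio of a positive = 0.6/0.04 = 15.
Target odds = 9.
Require 15ⁿ ≥ 9 ÷ (57/943) = 2829/19.
15¹ = 15 falls short of 2829/19 but 15² = 225 reaches it, so n = 2.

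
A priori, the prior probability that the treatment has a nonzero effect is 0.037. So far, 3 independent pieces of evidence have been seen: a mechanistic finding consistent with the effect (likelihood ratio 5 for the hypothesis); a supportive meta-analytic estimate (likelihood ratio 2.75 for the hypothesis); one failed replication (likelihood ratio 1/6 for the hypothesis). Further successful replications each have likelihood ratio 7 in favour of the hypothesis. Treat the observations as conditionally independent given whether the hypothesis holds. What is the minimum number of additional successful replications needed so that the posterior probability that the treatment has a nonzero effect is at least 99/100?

4

Prior odds = 0.037/0.963 = 37/963.
Combined Bayes factor of the evidence already in hand = 5 × 2.75 × (1/6) = 55/24.
Odds after that evidence = (37/963) × 55/24 = 2035/23112.
Target odds = 0.99/0.01 = 99.
Need 7ⁿ ≥ 99 ÷ (2035/23112) = 208008/185.
7³ = 343 falls short of 208008/185 but 7⁴ = 2401 reaches it, so n = 4.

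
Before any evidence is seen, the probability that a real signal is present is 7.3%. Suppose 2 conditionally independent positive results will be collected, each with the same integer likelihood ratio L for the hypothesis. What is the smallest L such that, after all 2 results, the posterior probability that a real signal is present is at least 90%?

Prior odds = 0.073/0.927 = 73/927.
Target odds = 0.9/0.1 = 9.
Need L² ≥ 9 ÷ (73/927) = 8343/73.
10² = 100 < 8343/73 ≤ 121 = 11², so L = 11.

11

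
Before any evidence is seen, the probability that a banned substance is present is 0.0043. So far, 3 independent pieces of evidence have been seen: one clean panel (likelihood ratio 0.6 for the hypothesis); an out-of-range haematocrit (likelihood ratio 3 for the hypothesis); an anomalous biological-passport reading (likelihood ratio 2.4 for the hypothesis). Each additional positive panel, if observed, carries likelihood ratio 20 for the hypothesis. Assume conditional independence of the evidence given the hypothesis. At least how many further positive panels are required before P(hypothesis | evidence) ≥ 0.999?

Prior odds = 0.0043/0.9957 = 43/9957.
Combined Bayes factor of the evidence already in hand = 0.6 × 3 × 2.4 = 4.32.
Odds after that evidence = (43/9957) × 4.32 = 1548/82975.
Target odds = 0.999/0.001 = 999.
Need 20ⁿ ≥ 999 ÷ (1548/82975) = 9210225/172.
20³ = 8000 falls short of 9210225/172 but 20⁴ = 160000 reaches it, so n = 4.

4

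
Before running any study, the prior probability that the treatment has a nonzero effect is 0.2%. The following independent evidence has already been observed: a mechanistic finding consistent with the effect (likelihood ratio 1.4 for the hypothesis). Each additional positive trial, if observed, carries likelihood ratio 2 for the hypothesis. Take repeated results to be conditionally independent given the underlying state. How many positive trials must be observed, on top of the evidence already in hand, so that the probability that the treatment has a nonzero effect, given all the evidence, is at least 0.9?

Prior odds = 0.002/0.998 = 1/499.
Bayes factor of the evidence already in hand = 1.4.
Odds after that evidence = (1/499) × 1.4 = 7/2495.
Target odds = 0.9/0.1 = 9.
Need 2ⁿ ≥ 9 ÷ (7/2495) = 22455/7.
2¹¹ = 2048 falls short of 22455/7 but 2¹² = 4096 reaches it, so n = 12.

12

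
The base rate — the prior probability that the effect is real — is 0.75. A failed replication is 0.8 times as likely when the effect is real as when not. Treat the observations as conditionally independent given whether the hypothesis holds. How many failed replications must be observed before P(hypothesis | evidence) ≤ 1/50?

Prior odds = 0.75/0.25 = 3.
Likelihood ratio per failed replication = 0.8.
Target odds: 0.02 ÷ 0.98 = 1/49.
Require 0.8ⁿ ≤ 1/49 ÷ 3 = 1/147.
0.8²² ≈0.0073787 is still above 1/147 but 0.8²³ ≈0.00590296 is at or below it, so n = 23.

23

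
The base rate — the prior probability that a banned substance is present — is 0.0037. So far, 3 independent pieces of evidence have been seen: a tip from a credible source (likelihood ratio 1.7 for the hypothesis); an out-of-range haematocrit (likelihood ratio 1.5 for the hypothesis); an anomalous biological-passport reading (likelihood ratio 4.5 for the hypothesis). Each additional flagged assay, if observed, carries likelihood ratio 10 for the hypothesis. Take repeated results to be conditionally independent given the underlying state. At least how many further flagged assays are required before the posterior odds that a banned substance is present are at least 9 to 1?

Prior odds = 0.0037/0.9963 = 37/9963.
Combined Bayes factor of the evidence already in hand = 1.7 × 1.5 × 4.5 = 11.475.
Odds after that evidence = (37/9963) × 11.475 = 629/14760.
Target odds = 9.
Need 10ⁿ ≥ 9 ÷ (629/14760) = 132840/629.
10² = 100 falls short of 132840/629 but 10³ = 1000 reaches it, so n = 3.

3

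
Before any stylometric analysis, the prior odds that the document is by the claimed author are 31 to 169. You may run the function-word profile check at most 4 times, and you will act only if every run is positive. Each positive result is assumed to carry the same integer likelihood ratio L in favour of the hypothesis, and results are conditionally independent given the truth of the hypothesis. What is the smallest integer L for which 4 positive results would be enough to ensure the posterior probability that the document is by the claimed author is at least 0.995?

6

Prior odds = 31/169.
Target odds = 0.995/0.005 = 199.
Need L⁴ ≥ 199 ÷ (31/169) = 33631/31.
5⁴ = 625 < 33631/31 ≤ 1296 = 6⁴, so L = 6.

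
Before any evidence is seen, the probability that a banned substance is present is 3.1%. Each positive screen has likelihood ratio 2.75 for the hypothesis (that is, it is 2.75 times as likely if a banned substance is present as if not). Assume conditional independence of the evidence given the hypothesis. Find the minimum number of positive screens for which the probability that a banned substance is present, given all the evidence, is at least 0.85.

6

Prior odds: 0.031 ÷ 0.969 = 31/969.
Likelihood ratio per positive screen = 2.75.
Target odds: 0.85 ÷ 0.15 = 17/3.
Need (31/969) × 2.75ⁿ ≥ 17/3, i.e. 2.75ⁿ ≥ 5491/31.
2.75⁵ = 161051/1024 falls short of 5491/31 but 2.75⁶ = 1771561/4096 reaches it, so n = 6.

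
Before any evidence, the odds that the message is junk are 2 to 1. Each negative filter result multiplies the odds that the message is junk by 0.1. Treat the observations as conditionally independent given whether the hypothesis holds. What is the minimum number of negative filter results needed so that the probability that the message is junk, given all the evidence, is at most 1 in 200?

3

Prior odds = 2.
Likelihood ratio per negative filter result = 0.1.
Target posterior odds = 0.005/0.995 = 1/199.
Need 2 × 0.1ⁿ ≤ 1/199, i.e. 0.1ⁿ ≤ 1/398.
0.1² = 0.01 is still above 1/398 but 0.1³ = 0.001 is at or below it, so n = 3.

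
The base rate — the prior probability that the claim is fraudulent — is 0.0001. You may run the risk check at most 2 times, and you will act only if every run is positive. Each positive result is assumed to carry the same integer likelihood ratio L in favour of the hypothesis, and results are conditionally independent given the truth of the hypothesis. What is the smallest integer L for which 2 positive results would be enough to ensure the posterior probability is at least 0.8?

200

Prior odds = 0.0001/0.9999 = 1/9999.
Target odds = 0.8/0.2 = 4.
Need L² ≥ 4 ÷ (1/9999) = 39996.
199² = 39601 < 39996 ≤ 40000 = 200², so L = 200.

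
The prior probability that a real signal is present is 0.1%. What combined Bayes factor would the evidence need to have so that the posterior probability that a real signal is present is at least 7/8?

6993

Prior odds = 0.001/0.999 = 1/999.
Target odds = 0.875/0.125 = 7.
Required Bayes factor = 7 ÷ (1/999) = 6993.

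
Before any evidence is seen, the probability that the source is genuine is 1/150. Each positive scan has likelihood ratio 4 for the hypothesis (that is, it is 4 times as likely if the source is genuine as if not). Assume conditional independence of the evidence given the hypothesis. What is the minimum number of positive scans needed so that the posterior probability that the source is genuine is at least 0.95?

Prior odds: (1/150) ÷ (149/150) = 1/149.
Likelihood ratio per positive scan = 4.
Target posterior odds = 0.95/0.05 = 19.
Require 4ⁿ ≥ 19 ÷ (1/149) = 2831.
4⁵ = 1024 falls short of 2831 but 4⁶ = 4096 reaches it, so n = 6.

6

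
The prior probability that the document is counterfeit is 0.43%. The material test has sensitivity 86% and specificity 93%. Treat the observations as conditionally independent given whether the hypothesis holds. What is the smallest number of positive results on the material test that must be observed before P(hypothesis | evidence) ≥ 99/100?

5

Prior odds = 0.0043/0.9957 = 43/9957.
False-positive rate = 1 − 0.93 = 0.07; likelihood ratio of a positive = 0.86/0.07 = 86/7.
Target odds: 0.99 ÷ 0.01 = 99.
Require (86/7)ⁿ ≥ 99 ÷ (43/9957) = 985743/43.
(86/7)⁴ = 54700816/2401 falls short of 985743/43 but (86/7)⁵ ≈279899 reaches it, so n = 5.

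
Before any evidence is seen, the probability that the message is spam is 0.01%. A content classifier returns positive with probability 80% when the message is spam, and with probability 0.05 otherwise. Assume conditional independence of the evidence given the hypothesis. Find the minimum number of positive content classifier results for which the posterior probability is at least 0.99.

5

Prior odds = 0.0001/0.9999 = 1/9999.
Likelihood ratio of a positive result = 0.8/0.05 = 16.
Target odds: 0.99 ÷ 0.01 = 99.
Require 16ⁿ ≥ 99 ÷ (1/9999) = 989901.
16⁴ = 65536 falls short of 989901 but 16⁵ = 1048576 reaches it, so n = 5.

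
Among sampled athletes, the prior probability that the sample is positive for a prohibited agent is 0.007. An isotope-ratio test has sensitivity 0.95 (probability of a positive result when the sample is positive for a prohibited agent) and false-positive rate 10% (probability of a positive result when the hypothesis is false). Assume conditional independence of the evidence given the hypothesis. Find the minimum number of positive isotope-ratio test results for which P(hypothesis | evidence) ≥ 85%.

3

Prior odds: 0.007 ÷ 0.993 = 7/993.
Likelihood ratio of a positive result = 0.95/0.1 = 9.5.
Target posterior odds = 0.85/0.15 = 17/3.
Need (7/993) × 9.5ⁿ ≥ 17/3, i.e. 9.5ⁿ ≥ 5627/7.
9.5² = 90.25 falls short of 5627/7 but 9.5³ = 857.375 reaches it, so n = 3.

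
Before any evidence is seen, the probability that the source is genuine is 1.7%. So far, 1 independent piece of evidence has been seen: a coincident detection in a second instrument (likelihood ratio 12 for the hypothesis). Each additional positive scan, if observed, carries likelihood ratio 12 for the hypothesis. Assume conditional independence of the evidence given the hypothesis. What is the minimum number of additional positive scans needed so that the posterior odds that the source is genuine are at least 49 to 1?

Prior odds = 0.017/0.983 = 17/983.
Bayes factor of the evidence already in hand = 12.
Odds after that evidence = (17/983) × 12 = 204/983.
Target odds = 49.
Need 12ⁿ ≥ 49 ÷ (204/983) = 48167/204.
12² = 144 falls short of 48167/204 but 12³ = 1728 reaches it, so n = 3.

3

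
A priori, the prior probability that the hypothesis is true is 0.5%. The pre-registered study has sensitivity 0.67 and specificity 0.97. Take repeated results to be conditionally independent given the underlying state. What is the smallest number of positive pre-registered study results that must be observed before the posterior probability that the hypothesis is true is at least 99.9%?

4

Prior odds = 0.005/0.995 = 1/199.
False-positive rate = 1 − 0.97 = 0.03; likelihood ratio of a positive = 0.67/0.03 = 67/3.
Target odds: 0.999 ÷ 0.001 = 999.
Require (67/3)ⁿ ≥ 999 ÷ (1/199) = 198801.
(67/3)³ = 300763/27 falls short of 198801 but (67/3)⁴ = 20151121/81 reaches it, so n = 4.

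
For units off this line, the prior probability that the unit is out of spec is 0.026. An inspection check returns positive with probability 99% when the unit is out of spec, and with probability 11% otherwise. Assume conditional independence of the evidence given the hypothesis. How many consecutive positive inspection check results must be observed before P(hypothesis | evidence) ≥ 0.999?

Prior odds: 0.026 ÷ 0.974 = 13/487.
Likelihood ratio of a positive result = 0.99/0.11 = 9.
Target odds: 0.999 ÷ 0.001 = 999.
Need (13/487) × 9ⁿ ≥ 999, i.e. 9ⁿ ≥ 486513/13.
9⁴ = 6561 falls short of 486513/13 but 9⁵ = 59049 reaches it, so n = 5.

5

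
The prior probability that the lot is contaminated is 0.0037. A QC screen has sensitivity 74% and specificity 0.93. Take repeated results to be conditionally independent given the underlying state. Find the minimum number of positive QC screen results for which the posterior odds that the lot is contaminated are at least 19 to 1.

4

Prior odds: 0.0037 ÷ 0.9963 = 37/9963.
False-positive rate = 1 − 0.93 = 0.07; likelihood ratio of a positive = 0.74/0.07 = 74/7.
Target odds = 19.
Need (37/9963) × (74/7)ⁿ ≥ 19, i.e. (74/7)ⁿ ≥ 189297/37.
(74/7)³ = 405224/343 falls short of 189297/37 but (74/7)⁴ = 29986576/2401 reaches it, so n = 4.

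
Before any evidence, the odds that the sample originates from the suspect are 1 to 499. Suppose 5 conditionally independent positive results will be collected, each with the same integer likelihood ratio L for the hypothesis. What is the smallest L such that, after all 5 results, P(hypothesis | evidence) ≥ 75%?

5

Prior odds = 1/499.
Target odds = 0.75/0.25 = 3.
Need L⁵ ≥ 3 ÷ (1/499) = 1497.
4⁵ = 1024 < 1497 ≤ 3125 = 5⁵, so L = 5.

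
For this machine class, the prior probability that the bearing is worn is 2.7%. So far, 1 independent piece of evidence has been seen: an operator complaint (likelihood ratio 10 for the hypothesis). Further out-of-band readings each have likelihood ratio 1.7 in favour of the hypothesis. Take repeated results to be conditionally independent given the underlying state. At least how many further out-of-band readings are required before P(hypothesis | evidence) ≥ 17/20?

6

Prior odds = 0.027/0.973 = 27/973.
Bayes factor of the evidence already in hand = 10.
Odds after that evidence = (27/973) × 10 = 270/973.
Target odds = 0.85/0.15 = 17/3.
Need 1.7ⁿ ≥ 17/3 ÷ (270/973) = 16541/810.
1.7⁵ = 1419857/100000 falls short of 16541/810 but 1.7⁶ = 24137569/1000000 reaches it, so n = 6.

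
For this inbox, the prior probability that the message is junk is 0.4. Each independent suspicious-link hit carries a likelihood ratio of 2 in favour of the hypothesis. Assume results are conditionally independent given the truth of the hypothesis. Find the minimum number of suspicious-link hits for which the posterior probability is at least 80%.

3

Prior odds = 0.4/0.6 = 2/3.
Likelihood ratio per suspicious-link hit = 2.
Target odds: 0.8 ÷ 0.2 = 4.
Require 2ⁿ ≥ 4 ÷ (2/3) = 6.
2² = 4 falls short of 6 but 2³ = 8 reaches it, so n = 3.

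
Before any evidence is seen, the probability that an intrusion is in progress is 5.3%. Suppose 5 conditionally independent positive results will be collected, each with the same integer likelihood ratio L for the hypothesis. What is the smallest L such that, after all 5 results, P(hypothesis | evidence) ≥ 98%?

4

Prior odds = 0.053/0.947 = 53/947.
Target odds = 0.98/0.02 = 49.
Need L⁵ ≥ 49 ÷ (53/947) = 46403/53.
3⁵ = 243 < 46403/53 ≤ 1024 = 4⁵, so L = 4.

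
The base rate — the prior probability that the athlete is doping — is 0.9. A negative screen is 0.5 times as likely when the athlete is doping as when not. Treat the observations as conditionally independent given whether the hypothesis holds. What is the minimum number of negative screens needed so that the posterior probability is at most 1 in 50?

Prior odds = 0.9/0.1 = 9.
Likelihood ratio per negative screen = 0.5.
Target odds: 0.02 ÷ 0.98 = 1/49.
Need 9 × 0.5ⁿ ≤ 1/49, i.e. 0.5ⁿ ≤ 1/441.
0.5⁸ = 0.00390625 is still above 1/441 but 0.5⁹ = 0.001953125 is at or below it, so n = 9.

9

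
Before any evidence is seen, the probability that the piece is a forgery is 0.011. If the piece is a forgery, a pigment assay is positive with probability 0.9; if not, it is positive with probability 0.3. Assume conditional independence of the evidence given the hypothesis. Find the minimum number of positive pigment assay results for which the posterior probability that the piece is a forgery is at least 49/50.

8

Prior odds = 0.011/0.989 = 11/989.
Likelihood ratio of a positive = 0.9/0.3 = 3.
Target odds: 0.98 ÷ 0.02 = 49.
Need (11/989) × 3ⁿ ≥ 49, i.e. 3ⁿ ≥ 48461/11.
3⁷ = 2187 falls short of 48461/11 but 3⁸ = 6561 reaches it, so n = 8.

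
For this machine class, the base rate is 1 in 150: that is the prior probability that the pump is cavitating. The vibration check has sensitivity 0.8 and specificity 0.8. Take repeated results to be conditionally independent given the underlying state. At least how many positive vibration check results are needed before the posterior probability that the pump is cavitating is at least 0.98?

Prior odds = (1/150)/(149/150) = 1/149.
False-positive rate = 1 − 0.8 = 0.2; likelihood ratio of a positive = 0.8/0.2 = 4.
Target posterior odds = 0.98/0.02 = 49.
Need (1/149) × 4ⁿ ≥ 49, i.e. 4ⁿ ≥ 7301.
4⁶ = 4096 falls short of 7301 but 4⁷ = 16384 reaches it, so n = 7.

7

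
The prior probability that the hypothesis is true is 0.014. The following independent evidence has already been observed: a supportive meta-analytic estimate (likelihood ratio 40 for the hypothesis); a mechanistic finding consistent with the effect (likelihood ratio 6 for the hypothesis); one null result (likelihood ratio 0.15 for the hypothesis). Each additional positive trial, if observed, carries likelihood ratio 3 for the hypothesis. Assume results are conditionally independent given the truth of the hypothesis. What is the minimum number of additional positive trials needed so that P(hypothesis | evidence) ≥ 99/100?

5

Prior odds = 0.014/0.986 = 7/493.
Combined Bayes factor of the evidence already in hand = 40 × 6 × 0.15 = 36.
Odds after that evidence = (7/493) × 36 = 252/493.
Target odds = 0.99/0.01 = 99.
Need 3ⁿ ≥ 99 ÷ (252/493) = 5423/28.
3⁴ = 81 falls short of 5423/28 but 3⁵ = 243 reaches it, so n = 5.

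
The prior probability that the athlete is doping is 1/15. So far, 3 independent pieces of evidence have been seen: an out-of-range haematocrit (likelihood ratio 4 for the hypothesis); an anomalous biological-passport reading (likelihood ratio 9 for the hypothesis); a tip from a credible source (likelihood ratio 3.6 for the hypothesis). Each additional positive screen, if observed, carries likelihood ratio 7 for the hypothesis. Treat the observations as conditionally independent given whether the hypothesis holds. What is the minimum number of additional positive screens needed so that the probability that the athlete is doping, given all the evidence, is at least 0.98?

Prior odds = (1/15)/(14/15) = 1/14.
Combined Bayes factor of the evidence already in hand = 4 × 9 × 3.6 = 129.6.
Odds after that evidence = (1/14) × 129.6 = 324/35.
Target odds = 0.98/0.02 = 49.
Need 7ⁿ ≥ 49 ÷ (324/35) = 1715/324.
7¹ = 7, which meets the required 1715/324; so n = 1.

1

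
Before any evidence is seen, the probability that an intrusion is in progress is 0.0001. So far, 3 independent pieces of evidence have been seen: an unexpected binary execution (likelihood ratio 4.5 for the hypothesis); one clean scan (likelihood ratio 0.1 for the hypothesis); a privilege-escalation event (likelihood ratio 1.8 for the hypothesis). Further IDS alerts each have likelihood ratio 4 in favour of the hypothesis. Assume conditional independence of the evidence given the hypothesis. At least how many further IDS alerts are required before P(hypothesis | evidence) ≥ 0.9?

Prior odds = 0.0001/0.9999 = 1/9999.
Combined Bayes factor of the evidence already in hand = 4.5 × 0.1 × 1.8 = 0.81.
Odds after that evidence = (1/9999) × 0.81 = 9/111100.
Target odds = 0.9/0.1 = 9.
Need 4ⁿ ≥ 9 ÷ (9/111100) = 111100.
4⁸ = 65536 falls short of 111100 but 4⁹ = 262144 reaches it, so n = 9.

9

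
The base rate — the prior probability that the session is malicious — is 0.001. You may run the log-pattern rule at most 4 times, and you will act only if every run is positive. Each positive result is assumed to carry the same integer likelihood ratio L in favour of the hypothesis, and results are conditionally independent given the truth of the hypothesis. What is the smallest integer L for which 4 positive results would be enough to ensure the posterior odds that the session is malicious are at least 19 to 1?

Prior odds = 0.001/0.999 = 1/999.
Target odds = 19.
Need L⁴ ≥ 19 ÷ (1/999) = 18981.
11⁴ = 14641 < 18981 ≤ 20736 = 12⁴, so L = 12.

12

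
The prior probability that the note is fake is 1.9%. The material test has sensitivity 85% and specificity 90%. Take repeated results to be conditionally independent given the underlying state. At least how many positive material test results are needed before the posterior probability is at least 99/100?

Prior odds: 0.019 ÷ 0.981 = 19/981.
False-positive rate = 1 − 0.9 = 0.1; likelihood ratio of a positive = 0.85/0.1 = 8.5.
Target posterior odds = 0.99/0.01 = 99.
Need (19/981) × 8.5ⁿ ≥ 99, i.e. 8.5ⁿ ≥ 97119/19.
8.5³ = 614.125 falls short of 97119/19 but 8.5⁴ = 5220.0625 reaches it, so n = 4.

4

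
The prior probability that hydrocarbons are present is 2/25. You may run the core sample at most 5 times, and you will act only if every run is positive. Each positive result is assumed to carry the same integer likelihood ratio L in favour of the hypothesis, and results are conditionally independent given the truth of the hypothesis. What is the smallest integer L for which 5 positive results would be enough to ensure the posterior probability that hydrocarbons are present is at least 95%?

Prior odds = 0.08/0.92 = 2/23.
Target odds = 0.95/0.05 = 19.
Need L⁵ ≥ 19 ÷ (2/23) = 218.5.
2⁵ = 32 < 218.5 ≤ 243 = 3⁵, so L = 3.

3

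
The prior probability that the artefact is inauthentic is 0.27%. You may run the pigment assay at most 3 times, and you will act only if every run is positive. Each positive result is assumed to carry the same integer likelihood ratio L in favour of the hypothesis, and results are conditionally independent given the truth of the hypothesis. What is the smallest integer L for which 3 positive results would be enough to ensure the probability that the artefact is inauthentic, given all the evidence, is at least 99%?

34

Prior odds = 0.0027/0.9973 = 27/9973.
Target odds = 0.99/0.01 = 99.
Need L³ ≥ 99 ÷ (27/9973) = 109703/3.
33³ = 35937 < 109703/3 ≤ 39304 = 34³, so L = 34.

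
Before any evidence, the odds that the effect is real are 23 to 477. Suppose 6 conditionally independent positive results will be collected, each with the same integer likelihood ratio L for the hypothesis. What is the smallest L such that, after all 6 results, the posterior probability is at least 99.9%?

6

Prior odds = 23/477.
Target odds = 0.999/0.001 = 999.
Need L⁶ ≥ 999 ÷ (23/477) = 476523/23.
5⁶ = 15625 < 476523/23 ≤ 46656 = 6⁶, so L = 6.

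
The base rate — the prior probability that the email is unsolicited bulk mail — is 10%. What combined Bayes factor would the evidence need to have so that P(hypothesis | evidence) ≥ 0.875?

63

Prior odds = 0.1/0.9 = 1/9.
Target odds = 0.875/0.125 = 7.
Required Bayes factor = 7 ÷ (1/9) = 63.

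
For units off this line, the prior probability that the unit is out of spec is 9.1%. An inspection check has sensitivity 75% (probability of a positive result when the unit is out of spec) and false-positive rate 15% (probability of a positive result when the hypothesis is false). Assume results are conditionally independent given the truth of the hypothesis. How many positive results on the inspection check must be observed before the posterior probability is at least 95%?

4

Prior odds = 0.091/0.909 = 91/909.
Likelihood ratio of a positive result = 0.75/0.15 = 5.
Target odds: 0.95 ÷ 0.05 = 19.
Need (91/909) × 5ⁿ ≥ 19, i.e. 5ⁿ ≥ 17271/91.
5³ = 125 falls short of 17271/91 but 5⁴ = 625 reaches it, so n = 4.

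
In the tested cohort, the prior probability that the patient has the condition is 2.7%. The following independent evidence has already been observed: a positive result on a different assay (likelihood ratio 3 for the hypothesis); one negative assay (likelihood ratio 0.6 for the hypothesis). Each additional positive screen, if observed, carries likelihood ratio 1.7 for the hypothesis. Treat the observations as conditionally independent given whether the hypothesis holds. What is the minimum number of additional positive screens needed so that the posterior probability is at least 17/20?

9

Prior odds = 0.027/0.973 = 27/973.
Combined Bayes factor of the evidence already in hand = 3 × 0.6 = 1.8.
Odds after that evidence = (27/973) × 1.8 = 243/4865.
Target odds = 0.85/0.15 = 17/3.
Need 1.7ⁿ ≥ 17/3 ÷ (243/4865) = 82705/729.
1.7⁸ ≈69.7576 falls short of 82705/729 but 1.7⁹ ≈118.588 reaches it, so n = 9.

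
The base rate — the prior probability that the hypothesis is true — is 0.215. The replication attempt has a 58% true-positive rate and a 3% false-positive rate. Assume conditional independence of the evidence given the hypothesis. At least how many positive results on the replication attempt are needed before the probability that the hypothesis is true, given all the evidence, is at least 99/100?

2

Prior odds: 0.215 ÷ 0.785 = 43/157.
Likelihood ratio of a positive result = 0.58/0.03 = 58/3.
Target posterior odds = 0.99/0.01 = 99.
Require (58/3)ⁿ ≥ 99 ÷ (43/157) = 15543/43.
(58/3)¹ = 58/3 falls short of 15543/43 but (58/3)² = 3364/9 reaches it, so n = 2.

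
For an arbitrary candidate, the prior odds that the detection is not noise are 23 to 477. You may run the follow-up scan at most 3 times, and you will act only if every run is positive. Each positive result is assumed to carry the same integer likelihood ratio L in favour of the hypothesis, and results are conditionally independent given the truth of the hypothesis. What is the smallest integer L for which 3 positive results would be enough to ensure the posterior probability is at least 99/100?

13

Prior odds = 23/477.
Target odds = 0.99/0.01 = 99.
Need L³ ≥ 99 ÷ (23/477) = 47223/23.
12³ = 1728 < 47223/23 ≤ 2197 = 13³, so L = 13.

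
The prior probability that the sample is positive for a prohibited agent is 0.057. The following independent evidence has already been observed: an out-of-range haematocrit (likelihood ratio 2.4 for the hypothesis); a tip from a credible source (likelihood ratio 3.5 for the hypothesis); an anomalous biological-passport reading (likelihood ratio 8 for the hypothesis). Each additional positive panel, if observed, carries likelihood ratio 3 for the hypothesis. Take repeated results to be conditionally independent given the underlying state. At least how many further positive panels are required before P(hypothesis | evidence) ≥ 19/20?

Prior odds = 0.057/0.943 = 57/943.
Combined Bayes factor of the evidence already in hand = 2.4 × 3.5 × 8 = 67.2.
Odds after that evidence = (57/943) × 67.2 = 19152/4715.
Target odds = 0.95/0.05 = 19.
Need 3ⁿ ≥ 19 ÷ (19152/4715) = 4715/1008.
3¹ = 3 falls short of 4715/1008 but 3² = 9 reaches it, so n = 2.

2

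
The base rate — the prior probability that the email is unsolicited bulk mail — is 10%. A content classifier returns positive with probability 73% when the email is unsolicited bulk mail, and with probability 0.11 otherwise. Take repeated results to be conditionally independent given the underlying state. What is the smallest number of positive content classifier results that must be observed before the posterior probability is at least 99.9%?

5

Prior odds: 0.1 ÷ 0.9 = 1/9.
Likelihood ratio of a positive result = 0.73/0.11 = 73/11.
Target posterior odds = 0.999/0.001 = 999.
Require (73/11)ⁿ ≥ 999 ÷ (1/9) = 8991.
(73/11)⁴ = 28398241/14641 falls short of 8991 but (73/11)⁵ ≈12872.1 reaches it, so n = 5.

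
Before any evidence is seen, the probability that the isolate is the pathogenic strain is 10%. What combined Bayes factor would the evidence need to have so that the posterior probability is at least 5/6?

45

Prior odds = 0.1/0.9 = 1/9.
Target odds = (5/6)/(1/6) = 5.
Required Bayes factor = 5 ÷ (1/9) = 45.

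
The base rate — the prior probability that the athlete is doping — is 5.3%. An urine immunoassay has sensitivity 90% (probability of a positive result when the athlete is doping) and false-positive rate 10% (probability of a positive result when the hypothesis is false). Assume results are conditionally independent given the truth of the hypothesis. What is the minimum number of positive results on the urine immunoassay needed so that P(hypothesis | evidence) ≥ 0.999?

Prior odds = 0.053/0.947 = 53/947.
Likelihood ratio of a positive result = 0.9/0.1 = 9.
Target posterior odds = 0.999/0.001 = 999.
Need (53/947) × 9ⁿ ≥ 999, i.e. 9ⁿ ≥ 946053/53.
9⁴ = 6561 falls short of 946053/53 but 9⁵ = 59049 reaches it, so n = 5.

5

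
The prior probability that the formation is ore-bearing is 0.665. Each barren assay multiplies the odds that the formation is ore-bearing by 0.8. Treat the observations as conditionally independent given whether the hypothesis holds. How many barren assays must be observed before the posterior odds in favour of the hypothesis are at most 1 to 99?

24

Prior odds: 0.665 ÷ 0.335 = 133/67.
Likelihood ratio per barren assay = 0.8.
Target odds = 1/99.
Need (133/67) × 0.8ⁿ ≤ 1/99, i.e. 0.8ⁿ ≤ 67/13167.
0.8²³ ≈0.00590296 is still above 67/13167 but 0.8²⁴ ≈0.00472237 is at or below it, so n = 24.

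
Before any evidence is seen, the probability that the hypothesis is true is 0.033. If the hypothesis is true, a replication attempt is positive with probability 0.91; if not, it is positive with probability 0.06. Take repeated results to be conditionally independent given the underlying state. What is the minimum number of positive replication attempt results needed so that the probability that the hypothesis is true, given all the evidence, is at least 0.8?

Prior odds: 0.033 ÷ 0.967 = 33/967.
Likelihood ratio of a positive = 0.91/0.06 = 91/6.
Target posterior odds = 0.8/0.2 = 4.
Need (33/967) × (91/6)ⁿ ≥ 4, i.e. (91/6)ⁿ ≥ 3868/33.
(91/6)¹ = 91/6 falls short of 3868/33 but (91/6)² = 8281/36 reaches it, so n = 2.

2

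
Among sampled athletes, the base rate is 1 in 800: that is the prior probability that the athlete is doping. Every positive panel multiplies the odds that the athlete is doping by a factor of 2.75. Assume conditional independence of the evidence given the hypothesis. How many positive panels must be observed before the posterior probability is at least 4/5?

Prior odds: 0.00125 ÷ 0.99875 = 1/799.
Likelihood ratio per positive panel = 2.75.
Target odds: 0.8 ÷ 0.2 = 4.
Require 2.75ⁿ ≥ 4 ÷ (1/799) = 3196.
2.75⁷ = 19487171/16384 falls short of 3196 but 2.75⁸ = 214358881/65536 reaches it, so n = 8.

8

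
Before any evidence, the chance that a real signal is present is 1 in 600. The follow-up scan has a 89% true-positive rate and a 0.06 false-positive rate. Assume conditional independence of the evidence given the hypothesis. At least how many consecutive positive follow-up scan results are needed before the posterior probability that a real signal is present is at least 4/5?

Prior odds = (1/600)/(599/600) = 1/599.
Likelihood ratio of a positive result = 0.89/0.06 = 89/6.
Target odds: 0.8 ÷ 0.2 = 4.
Require (89/6)ⁿ ≥ 4 ÷ (1/599) = 2396.
(89/6)² = 7921/36 falls short of 2396 but (89/6)³ = 704969/216 reaches it, so n = 3.

3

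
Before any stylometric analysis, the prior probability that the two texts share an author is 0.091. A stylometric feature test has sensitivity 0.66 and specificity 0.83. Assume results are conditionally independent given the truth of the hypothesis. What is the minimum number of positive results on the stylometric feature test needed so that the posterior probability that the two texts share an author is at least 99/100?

Prior odds: 0.091 ÷ 0.909 = 91/909.
False-positive rate = 1 − 0.83 = 0.17; likelihood ratio of a positive = 0.66/0.17 = 66/17.
Target posterior odds = 0.99/0.01 = 99.
Need (91/909) × (66/17)ⁿ ≥ 99, i.e. (66/17)ⁿ ≥ 89991/91.
(66/17)⁵ ≈882.013 falls short of 89991/91 but (66/17)⁶ ≈3424.29 reaches it, so n = 6.

6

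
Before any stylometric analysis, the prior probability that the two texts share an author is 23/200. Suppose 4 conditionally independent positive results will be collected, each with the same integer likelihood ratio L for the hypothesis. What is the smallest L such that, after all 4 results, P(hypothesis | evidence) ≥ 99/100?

6

Prior odds = 0.115/0.885 = 23/177.
Target odds = 0.99/0.01 = 99.
Need L⁴ ≥ 99 ÷ (23/177) = 17523/23.
5⁴ = 625 < 17523/23 ≤ 1296 = 6⁴, so L = 6.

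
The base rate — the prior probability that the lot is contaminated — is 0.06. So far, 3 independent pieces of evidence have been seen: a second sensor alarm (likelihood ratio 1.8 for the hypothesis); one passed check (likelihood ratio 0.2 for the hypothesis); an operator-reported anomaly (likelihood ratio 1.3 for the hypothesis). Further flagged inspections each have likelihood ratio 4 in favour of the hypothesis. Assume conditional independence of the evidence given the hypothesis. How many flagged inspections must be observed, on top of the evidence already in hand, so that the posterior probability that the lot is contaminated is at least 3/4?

Prior odds = 0.06/0.94 = 3/47.
Combined Bayes factor of the evidence already in hand = 1.8 × 0.2 × 1.3 = 0.468.
Odds after that evidence = (3/47) × 0.468 = 351/11750.
Target odds = 0.75/0.25 = 3.
Need 4ⁿ ≥ 3 ÷ (351/11750) = 11750/117.
4³ = 64 falls short of 11750/117 but 4⁴ = 256 reaches it, so n = 4.

4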